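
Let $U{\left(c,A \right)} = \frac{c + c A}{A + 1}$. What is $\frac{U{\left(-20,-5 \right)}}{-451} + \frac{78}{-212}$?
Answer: $- \frac{15469}{47806} \approx -0.32358$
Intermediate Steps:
$U{\left(c,A \right)} = \frac{c + A c}{1 + A}$
$\frac{U{\left(-20,-5 \right)}}{-451} + \frac{78}{-212} = - \frac{20}{-451} + \frac{78}{-212} = \left(-20\right) \left(- \frac{1}{451}\right) + 78 \left(- \frac{1}{212}\right) = \frac{20}{451} - \frac{39}{106} = - \frac{15469}{47806}$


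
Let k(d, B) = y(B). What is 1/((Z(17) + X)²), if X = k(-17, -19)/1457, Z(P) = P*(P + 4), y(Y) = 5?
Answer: 2122849/270560183716 ≈ 7.8461e-6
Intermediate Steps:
k(d, B) = 5
Z(P) = P*(4 + P)
X = 5/1457 ≈ 0.0034317
1/((Z(17) + X)²) = 1/((17*(4 + 17) + 5/1457)²) = 1/((17*21 + 5/1457)²) = 1/((357 + 5/1457)²) = 1/((520154/1457)²) = 1/(270560183716/2122849) = 2122849/270560183716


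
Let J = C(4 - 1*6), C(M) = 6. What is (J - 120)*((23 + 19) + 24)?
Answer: -7524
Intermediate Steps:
J = 6
(J - 120)*((23 + 19) + 24) = (6 - 120)*((23 + 19) + 24) = -114*(42 + 24) = -114*66 = -7524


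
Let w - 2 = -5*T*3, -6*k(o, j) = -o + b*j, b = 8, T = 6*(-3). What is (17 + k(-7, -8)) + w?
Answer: 597/2 ≈ 298.50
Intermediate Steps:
T = -18
k(o, j) = -4*j/3 + o/6 (k(o, j) = -(-o + 8*j)/6 = -4*j/3 + o/6)
w = 272 (w = 2 - 5*(-18)*3 = 2 + 90*3 = 2 + 270 = 272)
(17 + k(-7, -8)) + w = (17 + (-4/3*(-8) + (⅙)*(-7))) + 272 = (17 + (32/3 - 7/6)) + 272 = (17 + 19/2) + 272 = 53/2 + 272 = 597/2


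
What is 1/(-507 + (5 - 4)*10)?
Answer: -1/497 ≈ -0.0020121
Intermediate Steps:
1/(-507 + (5 - 4)*10) = 1/(-507 + 1*10) = 1/(-507 + 10) = 1/(-497) = -1/497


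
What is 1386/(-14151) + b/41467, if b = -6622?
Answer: -50393728/195599839 ≈ -0.25764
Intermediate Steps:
1386/(-14151) + b/41467 = 1386/(-14151) - 6622/41467 = 1386*(-1/14151) - 6622*1/41467 = -462/4717 - 6622/41467 = -50393728/195599839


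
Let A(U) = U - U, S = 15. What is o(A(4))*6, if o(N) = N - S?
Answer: -90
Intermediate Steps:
A(U) = 0
o(N) = -15 + N (o(N) = N - 1*15 = N - 15 = -15 + N)
o(A(4))*6 = (-15 + 0)*6 = -15*6 = -90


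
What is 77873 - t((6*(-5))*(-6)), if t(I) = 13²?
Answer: 77704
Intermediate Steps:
t(I) = 169
77873 - t((6*(-5))*(-6)) = 77873 - 1*169 = 77873 - 169 = 77704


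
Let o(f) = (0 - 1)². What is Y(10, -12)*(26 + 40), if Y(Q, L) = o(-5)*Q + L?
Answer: -132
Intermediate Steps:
o(f) = 1 (o(f) = (-1)² = 1)
Y(Q, L) = L + Q (Y(Q, L) = 1*Q + L = Q + L = L + Q)
Y(10, -12)*(26 + 40) = (-12 + 10)*(26 + 40) = -2*66 = -132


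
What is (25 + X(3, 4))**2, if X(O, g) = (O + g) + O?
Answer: 1225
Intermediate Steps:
X(O, g) = g + 2*O
(25 + X(3, 4))**2 = (25 + (4 + 2*3))**2 = (25 + (4 + 6))**2 = (25 + 10)**2 = 35**2 = 1225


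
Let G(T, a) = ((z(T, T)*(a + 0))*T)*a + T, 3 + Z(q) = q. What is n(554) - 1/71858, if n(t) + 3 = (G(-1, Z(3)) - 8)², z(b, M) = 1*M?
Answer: 5604923/71858 ≈ 78.000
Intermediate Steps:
Z(q) = -3 + q
z(b, M) = M
G(T, a) = T + T²*a² (G(T, a) = ((T*(a + 0))*T)*a + T = ((T*a)*T)*a + T = (a*T²)*a + T = T²*a² + T = T + T²*a²)
n(t) = 78 (n(t) = -3 + (-(1 - (-3 + 3)²) - 8)² = -3 + (-(1 - 1*0²) - 8)² = -3 + (-(1 - 1*0) - 8)² = -3 + (-(1 + 0) - 8)² = -3 + (-1*1 - 8)² = -3 + (-1 - 8)² = -3 + (-9)² = -3 + 81 = 78)
n(554) - 1/71858 = 78 - 1/71858 = 5604923/71858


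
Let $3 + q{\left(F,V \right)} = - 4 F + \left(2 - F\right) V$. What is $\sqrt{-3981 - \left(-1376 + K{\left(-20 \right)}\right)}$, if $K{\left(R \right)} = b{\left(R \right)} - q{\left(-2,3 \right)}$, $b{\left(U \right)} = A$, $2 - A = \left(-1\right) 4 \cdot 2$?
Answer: $i \sqrt{2598} \approx 50.971 i$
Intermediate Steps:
$q{\left(F,V \right)} = -3 - 4 F + V \left(2 - F\right)$ ($q{\left(F,V \right)} = -3 - \left(4 F - \left(2 - F\right) V\right) = -3 - \left(4 F - V \left(2 - F\right)\right) = -3 - 4 F + V \left(2 - F\right)$)
$A = 10$ ($A = 2 - \left(-1\right) 4 \cdot 2 = 2 - \left(-4\right) 2 = 2 - -8 = 2 + 8 = 10$)
$b{\left(U \right)} = 10$
$K{\left(R \right)} = -7$ ($K{\left(R \right)} = 10 - \left(-3 - -8 + 2 \cdot 3 - \left(-2\right) 3\right) = 10 - \left(-3 + 8 + 6 + 6\right) = 10 - 17 = -7$)
$\sqrt{-3981 - \left(-1376 + K{\left(-20 \right)}\right)} = \sqrt{-3981 + \left(1376 - -7\right)} = \sqrt{-3981 + \left(1376 + 7\right)} = \sqrt{-3981 + 1383} = \sqrt{-2598} = i \sqrt{2598}$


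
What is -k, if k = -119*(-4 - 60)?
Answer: -7616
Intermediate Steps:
k = 7616 (k = -119*(-64) = 7616)
-k = -1*7616 = -7616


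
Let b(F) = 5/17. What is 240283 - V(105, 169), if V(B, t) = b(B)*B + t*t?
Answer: 3598749/17 ≈ 2.1169e+5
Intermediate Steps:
b(F) = 5/17 (b(F) = 5*(1/17) = 5/17)
V(B, t) = t**2 + 5*B/17 (V(B, t) = 5*B/17 + t*t = 5*B/17 + t**2 = t**2 + 5*B/17)
240283 - V(105, 169) = 240283 - (169**2 + (5/17)*105) = 240283 - (28561 + 525/17) = 240283 - 1*486062/17 = 240283 - 486062/17 = 3598749/17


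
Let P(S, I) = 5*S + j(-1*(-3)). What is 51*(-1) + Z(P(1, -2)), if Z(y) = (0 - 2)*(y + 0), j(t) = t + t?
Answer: -73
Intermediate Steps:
j(t) = 2*t
P(S, I) = 6 + 5*S (P(S, I) = 5*S + 2*(-1*(-3)) = 5*S + 2*3 = 5*S + 6 = 6 + 5*S)
Z(y) = -2*y
51*(-1) + Z(P(1, -2)) = 51*(-1) - 2*(6 + 5*1) = -51 - 2*(6 + 5) = -51 - 2*11 = -51 - 22 = -73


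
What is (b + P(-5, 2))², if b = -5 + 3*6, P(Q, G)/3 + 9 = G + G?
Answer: 4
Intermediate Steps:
P(Q, G) = -27 + 6*G (P(Q, G) = -27 + 3*(G + G) = -27 + 3*(2*G) = -27 + 6*G)
b = 13 (b = -5 + 18 = 13)
(b + P(-5, 2))² = (13 + (-27 + 6*2))² = (13 + (-27 + 12))² = (13 - 15)² = (-2)² = 4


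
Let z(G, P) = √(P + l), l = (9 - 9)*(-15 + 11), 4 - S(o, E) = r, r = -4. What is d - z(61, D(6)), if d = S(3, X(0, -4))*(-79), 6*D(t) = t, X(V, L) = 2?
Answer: -633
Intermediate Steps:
S(o, E) = 8 (S(o, E) = 4 - 1*(-4) = 4 + 4 = 8)
D(t) = t/6
l = 0 (l = 0*(-4) = 0)
z(G, P) = √P (z(G, P) = √(P + 0) = √P)
d = -632 (d = 8*(-79) = -632)
d - z(61, D(6)) = -632 - √((⅙)*6) = -632 - √1 = -632 - 1*1 = -632 - 1 = -633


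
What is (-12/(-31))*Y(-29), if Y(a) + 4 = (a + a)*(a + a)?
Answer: 40320/31 ≈ 1300.6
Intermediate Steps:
Y(a) = -4 + 4*a**2 (Y(a) = -4 + (a + a)*(a + a) = -4 + (2*a)*(2*a) = -4 + 4*a**2)
(-12/(-31))*Y(-29) = (-12/(-31))*(-4 + 4*(-29)**2) = (-12*(-1/31))*(-4 + 4*841) = 12*(-4 + 3364)/31 = (12/31)*3360 = 40320/31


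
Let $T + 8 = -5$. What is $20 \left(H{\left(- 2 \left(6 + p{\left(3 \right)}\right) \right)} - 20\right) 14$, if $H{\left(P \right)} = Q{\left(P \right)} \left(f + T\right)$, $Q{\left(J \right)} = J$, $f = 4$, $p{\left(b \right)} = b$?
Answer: $39760$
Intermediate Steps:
$T = -13$ ($T = -8 - 5 = -13$)
$H{\left(P \right)} = - 9 P$ ($H{\left(P \right)} = P \left(4 - 13\right) = P \left(-9\right) = - 9 P$)
$20 \left(H{\left(- 2 \left(6 + p{\left(3 \right)}\right) \right)} - 20\right) 14 = 20 \left(- 9 \left(- 2 \left(6 + 3\right)\right) - 20\right) 14 = 20 \left(- 9 \left(\left(-2\right) 9\right) - 20\right) 14 = 20 \left(\left(-9\right) \left(-18\right) - 20\right) 14 = 20 \left(162 - 20\right) 14 = 20 \cdot 142 \cdot 14 = 2840 \cdot 14 = 39760$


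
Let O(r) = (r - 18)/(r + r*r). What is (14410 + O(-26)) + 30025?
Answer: 14441353/325 ≈ 44435.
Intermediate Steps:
O(r) = (-18 + r)/(r + r²)
(14410 + O(-26)) + 30025 = (14410 + (-18 - 26)/((-26)*(1 - 26))) + 30025 = (14410 - 1/26*(-44)/(-25)) + 30025 = (14410 - 1/26*(-1/25)*(-44)) + 30025 = (14410 - 22/325) + 30025 = 4683228/325 + 30025 = 14441353/325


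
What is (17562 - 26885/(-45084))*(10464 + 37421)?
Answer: 37914964373305/45084 ≈ 8.4098e+8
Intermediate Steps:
(17562 - 26885/(-45084))*(10464 + 37421) = (17562 - 26885*(-1/45084))*47885 = (17562 + 26885/45084)*47885 = (791792093/45084)*47885 = 37914964373305/45084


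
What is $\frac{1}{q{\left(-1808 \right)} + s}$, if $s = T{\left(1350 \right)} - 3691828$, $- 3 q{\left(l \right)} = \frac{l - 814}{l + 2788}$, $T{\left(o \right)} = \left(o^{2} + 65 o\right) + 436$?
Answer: $- \frac{490}{872759143} \approx -5.6144 \cdot 10^{-7}$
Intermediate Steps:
$T{\left(o \right)} = 436 + o^{2} + 65 o$
$q{\left(l \right)} = - \frac{-814 + l}{3 \left(2788 + l\right)}$ ($q{\left(l \right)} = - \frac{\left(l - 814\right) \frac{1}{l + 2788}}{3} = - \frac{\left(-814 + l\right) \frac{1}{2788 + l}}{3} = - \frac{\frac{1}{2788 + l} \left(-814 + l\right)}{3} = - \frac{-814 + l}{3 \left(2788 + l\right)}$)
$s = -1781142$ ($s = \left(436 + 1350^{2} + 65 \cdot 1350\right) - 3691828 = \left(436 + 1822500 + 87750\right) - 3691828 = 1910686 - 3691828 = -1781142$)
$\frac{1}{q{\left(-1808 \right)} + s} = \frac{1}{\frac{814 - -1808}{3 \left(2788 - 1808\right)} - 1781142} = \frac{1}{\frac{814 + 1808}{3 \cdot 980} - 1781142} = \frac{1}{\frac{1}{3} \cdot \frac{1}{980} \cdot 2622 - 1781142} = \frac{1}{\frac{437}{490} - 1781142} = \frac{1}{- \frac{872759143}{490}} = - \frac{490}{872759143}$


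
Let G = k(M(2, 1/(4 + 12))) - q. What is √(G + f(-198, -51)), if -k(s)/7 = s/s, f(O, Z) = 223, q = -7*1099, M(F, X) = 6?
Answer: √7909 ≈ 88.933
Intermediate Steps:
q = -7693
k(s) = -7 (k(s) = -7*s/s = -7*1 = -7)
G = 7686 (G = -7 - 1*(-7693) = -7 + 7693 = 7686)
√(G + f(-198, -51)) = √(7686 + 223) = √7909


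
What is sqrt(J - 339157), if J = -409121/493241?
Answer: I*sqrt(82512583708110878)/493241 ≈ 582.37*I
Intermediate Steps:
J = -409121/493241 (J = -409121*1/493241 = -409121/493241 ≈ -0.82945)
sqrt(J - 339157) = sqrt(-409121/493241 - 339157) = sqrt(-167286546958/493241) = I*sqrt(82512583708110878)/493241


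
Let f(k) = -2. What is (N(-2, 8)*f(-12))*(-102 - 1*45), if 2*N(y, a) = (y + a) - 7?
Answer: -147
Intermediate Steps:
N(y, a) = -7/2 + a/2 + y/2 (N(y, a) = ((y + a) - 7)/2 = ((a + y) - 7)/2 = (-7 + a + y)/2 = -7/2 + a/2 + y/2)
(N(-2, 8)*f(-12))*(-102 - 1*45) = ((-7/2 + (½)*8 + (½)*(-2))*(-2))*(-102 - 1*45) = ((-7/2 + 4 - 1)*(-2))*(-102 - 45) = -½*(-2)*(-147) = 1*(-147) = -147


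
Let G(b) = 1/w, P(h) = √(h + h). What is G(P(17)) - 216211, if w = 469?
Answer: -101402958/469 ≈ -2.1621e+5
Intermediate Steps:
P(h) = √2*√h (P(h) = √(2*h) = √2*√h)
G(b) = 1/469
G(P(17)) - 216211 = 1/469 - 216211 = -101402958/469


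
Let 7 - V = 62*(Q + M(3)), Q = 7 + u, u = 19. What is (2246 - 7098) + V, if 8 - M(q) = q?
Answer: -6767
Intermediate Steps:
M(q) = 8 - q
Q = 26 (Q = 7 + 19 = 26)
V = -1915 (V = 7 - 62*(26 + (8 - 1*3)) = 7 - 62*(26 + (8 - 3)) = 7 - 62*(26 + 5) = 7 - 62*31 = 7 - 1*1922 = 7 - 1922 = -1915)
(2246 - 7098) + V = (2246 - 7098) - 1915 = -4852 - 1915 = -6767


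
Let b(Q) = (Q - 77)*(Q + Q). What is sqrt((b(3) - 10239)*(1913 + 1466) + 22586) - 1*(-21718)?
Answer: 21718 + I*sqrt(36075271) ≈ 21718.0 + 6006.3*I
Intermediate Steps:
b(Q) = 2*Q*(-77 + Q) (b(Q) = (-77 + Q)*(2*Q) = 2*Q*(-77 + Q))
sqrt((b(3) - 10239)*(1913 + 1466) + 22586) - 1*(-21718) = sqrt((2*3*(-77 + 3) - 10239)*(1913 + 1466) + 22586) - 1*(-21718) = sqrt((2*3*(-74) - 10239)*3379 + 22586) + 21718 = sqrt((-444 - 10239)*3379 + 22586) + 21718 = sqrt(-10683*3379 + 22586) + 21718 = sqrt(-36097857 + 22586) + 21718 = sqrt(-36075271) + 21718 = I*sqrt(36075271) + 21718 = 21718 + I*sqrt(36075271)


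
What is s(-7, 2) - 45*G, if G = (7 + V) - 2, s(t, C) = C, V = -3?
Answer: -88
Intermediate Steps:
G = 2 (G = (7 - 3) - 2 = 4 - 2 = 2)
s(-7, 2) - 45*G = 2 - 45*2 = 2 - 90 = -88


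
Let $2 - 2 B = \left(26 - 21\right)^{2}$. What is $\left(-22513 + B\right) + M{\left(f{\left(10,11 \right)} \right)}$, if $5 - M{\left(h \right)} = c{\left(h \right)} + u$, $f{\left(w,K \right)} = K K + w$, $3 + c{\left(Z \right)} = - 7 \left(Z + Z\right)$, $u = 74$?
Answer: $- \frac{41513}{2} \approx -20757.0$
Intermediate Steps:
$c{\left(Z \right)} = -3 - 14 Z$ ($c{\left(Z \right)} = -3 - 7 \left(Z + Z\right) = -3 - 7 \cdot 2 Z = -3 - 14 Z$)
$f{\left(w,K \right)} = w + K^{2}$ ($f{\left(w,K \right)} = K^{2} + w = w + K^{2}$)
$B = - \frac{23}{2}$ ($B = 1 - \frac{\left(26 - 21\right)^{2}}{2} = 1 - \frac{5^{2}}{2} = 1 - \frac{25}{2} = - \frac{23}{2} \approx -11.5$)
$M{\left(h \right)} = -66 + 14 h$ ($M{\left(h \right)} = 5 - \left(\left(-3 - 14 h\right) + 74\right) = 5 - \left(71 - 14 h\right) = 5 + \left(-71 + 14 h\right) = -66 + 14 h$)
$\left(-22513 + B\right) + M{\left(f{\left(10,11 \right)} \right)} = \left(-22513 - \frac{23}{2}\right) - \left(66 - 14 \left(10 + 11^{2}\right)\right) = - \frac{45049}{2} - \left(66 - 14 \left(10 + 121\right)\right) = - \frac{45049}{2} + \left(-66 + 14 \cdot 131\right) = - \frac{45049}{2} + \left(-66 + 1834\right) = - \frac{45049}{2} + 1768 = - \frac{41513}{2}$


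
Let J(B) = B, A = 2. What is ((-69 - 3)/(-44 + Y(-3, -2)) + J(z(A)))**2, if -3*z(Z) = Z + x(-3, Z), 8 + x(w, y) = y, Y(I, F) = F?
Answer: 40000/4761 ≈ 8.4016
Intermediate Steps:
x(w, y) = -8 + y
z(Z) = 8/3 - 2*Z/3 (z(Z) = -(Z + (-8 + Z))/3 = -(-8 + 2*Z)/3 = 8/3 - 2*Z/3)
((-69 - 3)/(-44 + Y(-3, -2)) + J(z(A)))**2 = ((-69 - 3)/(-44 - 2) + (8/3 - 2/3*2))**2 = (-72/(-46) + (8/3 - 4/3))**2 = (-72*(-1/46) + 4/3)**2 = (36/23 + 4/3)**2 = (200/69)**2 = 40000/4761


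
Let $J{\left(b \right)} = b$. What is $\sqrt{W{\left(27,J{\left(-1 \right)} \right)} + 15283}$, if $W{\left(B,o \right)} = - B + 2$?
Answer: $\sqrt{15258} \approx 123.52$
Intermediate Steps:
$W{\left(B,o \right)} = 2 - B$
$\sqrt{W{\left(27,J{\left(-1 \right)} \right)} + 15283} = \sqrt{\left(2 - 27\right) + 15283} = \sqrt{-25 + 15283} = \sqrt{15258}$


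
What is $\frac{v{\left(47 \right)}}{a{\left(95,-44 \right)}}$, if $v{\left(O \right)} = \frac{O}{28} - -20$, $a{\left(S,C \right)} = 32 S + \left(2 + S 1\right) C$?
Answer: $- \frac{607}{34384} \approx -0.017654$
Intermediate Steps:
$a{\left(S,C \right)} = 32 S + C \left(2 + S\right)$ ($a{\left(S,C \right)} = 32 S + \left(2 + S\right) C = 32 S + C \left(2 + S\right)$)
$v{\left(O \right)} = 20 + \frac{O}{28}$ ($v{\left(O \right)} = O \frac{1}{28} + 20 = \frac{O}{28} + 20 = 20 + \frac{O}{28}$)
$\frac{v{\left(47 \right)}}{a{\left(95,-44 \right)}} = \frac{20 + \frac{1}{28} \cdot 47}{2 \left(-44\right) + 32 \cdot 95 - 4180} = \frac{20 + \frac{47}{28}}{-88 + 3040 - 4180} = \frac{607}{28 \left(-1228\right)} = \frac{607}{28} \left(- \frac{1}{1228}\right) = - \frac{607}{34384}$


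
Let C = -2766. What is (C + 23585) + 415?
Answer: 21234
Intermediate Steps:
(C + 23585) + 415 = (-2766 + 23585) + 415 = 20819 + 415 = 21234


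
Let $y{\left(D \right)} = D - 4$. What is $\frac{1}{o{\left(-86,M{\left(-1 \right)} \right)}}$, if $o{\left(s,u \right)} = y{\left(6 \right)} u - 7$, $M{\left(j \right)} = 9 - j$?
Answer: $\frac{1}{13} \approx 0.076923$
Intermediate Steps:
$y{\left(D \right)} = -4 + D$
$o{\left(s,u \right)} = -7 + 2 u$ ($o{\left(s,u \right)} = \left(-4 + 6\right) u - 7 = 2 u - 7 = -7 + 2 u$)
$\frac{1}{o{\left(-86,M{\left(-1 \right)} \right)}} = \frac{1}{-7 + 2 \left(9 - -1\right)} = \frac{1}{-7 + 2 \left(9 + 1\right)} = \frac{1}{-7 + 2 \cdot 10} = \frac{1}{-7 + 20} = \frac{1}{13}$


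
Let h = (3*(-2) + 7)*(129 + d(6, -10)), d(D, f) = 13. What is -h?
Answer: -142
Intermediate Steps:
h = 142 (h = (3*(-2) + 7)*(129 + 13) = (-6 + 7)*142 = 1*142 = 142)
-h = -1*142 = -142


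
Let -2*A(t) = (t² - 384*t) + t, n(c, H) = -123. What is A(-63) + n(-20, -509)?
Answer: -14172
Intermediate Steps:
A(t) = -t²/2 + 383*t/2 (A(t) = -((t² - 384*t) + t)/2 = -(t² - 383*t)/2 = -t²/2 + 383*t/2)
A(-63) + n(-20, -509) = (½)*(-63)*(383 - 1*(-63)) - 123 = (½)*(-63)*(383 + 63) - 123 = (½)*(-63)*446 - 123 = -14049 - 123 = -14172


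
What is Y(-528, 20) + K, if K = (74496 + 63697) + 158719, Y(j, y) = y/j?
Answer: 39192379/132 ≈ 2.9691e+5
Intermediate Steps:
K = 296912 (K = 138193 + 158719 = 296912)
Y(-528, 20) + K = 20/(-528) + 296912 = 20*(-1/528) + 296912 = -5/132 + 296912 = 39192379/132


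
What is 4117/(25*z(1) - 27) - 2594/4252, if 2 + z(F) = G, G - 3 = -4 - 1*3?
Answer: -8982311/376302 ≈ -23.870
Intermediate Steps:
G = -4 (G = 3 + (-4 - 1*3) = 3 + (-4 - 3) = 3 - 7 = -4)
z(F) = -6 (z(F) = -2 - 4 = -6)
4117/(25*z(1) - 27) - 2594/4252 = 4117/(25*(-6) - 27) - 2594/4252 = 4117/(-150 - 27) - 2594*1/4252 = 4117/(-177) - 1297/2126 = 4117*(-1/177) - 1297/2126 = -4117/177 - 1297/2126 = -8982311/376302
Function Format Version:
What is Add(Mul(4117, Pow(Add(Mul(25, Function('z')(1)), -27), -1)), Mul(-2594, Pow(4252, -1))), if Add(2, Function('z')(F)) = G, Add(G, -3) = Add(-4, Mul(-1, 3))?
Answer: Rational(-8982311, 376302) ≈ -23.870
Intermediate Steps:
G = -4 (G = Add(3, Add(-4, Mul(-1, 3))) = Add(3, Add(-4, -3)) = Add(3, -7) = -4)
Function('z')(F) = -6 (Function('z')(F) = Add(-2, -4) = -6)
Add(Mul(4117, Pow(Add(Mul(25, Function('z')(1)), -27), -1)), Mul(-2594, Pow(4252, -1))) = Add(Mul(4117, Pow(Add(Mul(25, -6), -27), -1)), Mul(-2594, Pow(4252, -1))) = Add(Mul(4117, Pow(Add(-150, -27), -1)), Mul(-2594, Rational(1, 4252))) = Add(Mul(4117, Pow(-177, -1)), Rational(-1297, 2126)) = Add(Mul(4117, Rational(-1, 177)), Rational(-1297, 2126)) = Add(Rational(-4117, 177), Rational(-1297, 2126)) = Rational(-8982311, 376302)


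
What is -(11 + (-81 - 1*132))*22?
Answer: 4444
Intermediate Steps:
-(11 + (-81 - 1*132))*22 = -(11 + (-81 - 132))*22 = -(11 - 213)*22 = -(-202)*22 = -1*(-4444) = 4444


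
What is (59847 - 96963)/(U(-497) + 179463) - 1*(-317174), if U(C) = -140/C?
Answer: 4041394535146/12741893 ≈ 3.1717e+5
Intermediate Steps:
(59847 - 96963)/(U(-497) + 179463) - 1*(-317174) = (59847 - 96963)/(-140/(-497) + 179463) - 1*(-317174) = -37116/(-140*(-1/497) + 179463) + 317174 = -37116/(20/71 + 179463) + 317174 = -37116/12741893/71 + 317174 = -37116*71/12741893 + 317174 = -2635236/12741893 + 317174 = 4041394535146/12741893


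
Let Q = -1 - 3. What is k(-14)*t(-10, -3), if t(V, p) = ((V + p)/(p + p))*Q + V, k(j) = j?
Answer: 784/3 ≈ 261.33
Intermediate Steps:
Q = -4
t(V, p) = V - 2*(V + p)/p (t(V, p) = ((V + p)/(p + p))*(-4) + V = ((V + p)/((2*p)))*(-4) + V = ((V + p)*(1/(2*p)))*(-4) + V = ((V + p)/(2*p))*(-4) + V = -2*(V + p)/p + V = V - 2*(V + p)/p)
k(-14)*t(-10, -3) = -14*(-2 - 10 - 2*(-10)/(-3)) = -14*(-2 - 10 - 2*(-10)*(-⅓)) = -14*(-2 - 10 - 20/3) = -14*(-56/3) = 784/3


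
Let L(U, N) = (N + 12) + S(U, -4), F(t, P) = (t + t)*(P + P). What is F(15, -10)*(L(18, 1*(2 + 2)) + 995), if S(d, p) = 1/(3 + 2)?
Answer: -606720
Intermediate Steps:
S(d, p) = ⅕ (S(d, p) = 1/5 = ⅕)
F(t, P) = 4*P*t (F(t, P) = (2*t)*(2*P) = 4*P*t)
L(U, N) = 61/5 + N (L(U, N) = (N + 12) + ⅕ = (12 + N) + ⅕ = 61/5 + N)
F(15, -10)*(L(18, 1*(2 + 2)) + 995) = (4*(-10)*15)*((61/5 + 1*(2 + 2)) + 995) = -600*((61/5 + 1*4) + 995) = -600*((61/5 + 4) + 995) = -600*(81/5 + 995) = -600*5056/5 = -606720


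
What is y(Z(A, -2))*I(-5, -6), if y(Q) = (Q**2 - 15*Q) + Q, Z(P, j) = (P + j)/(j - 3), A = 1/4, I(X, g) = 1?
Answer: -1911/400 ≈ -4.7775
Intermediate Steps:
A = 1/4 ≈ 0.25000
Z(P, j) = (P + j)/(-3 + j)
y(Q) = Q**2 - 14*Q
y(Z(A, -2))*I(-5, -6) = (((1/4 - 2)/(-3 - 2))*(-14 + (1/4 - 2)/(-3 - 2)))*1 = ((-7/4/(-5))*(-14 - 7/4/(-5)))*1 = ((-1/5*(-7/4))*(-14 - 1/5*(-7/4)))*1 = (7*(-14 + 7/20)/20)*1 = ((7/20)*(-273/20))*1 = -1911/400*1 = -1911/400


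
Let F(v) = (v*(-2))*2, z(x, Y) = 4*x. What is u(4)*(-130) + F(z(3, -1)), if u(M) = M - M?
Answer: -48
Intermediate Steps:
u(M) = 0
F(v) = -4*v (F(v) = -2*v*2 = -4*v)
u(4)*(-130) + F(z(3, -1)) = 0*(-130) - 16*3 = 0 - 4*12 = 0 - 48 = -48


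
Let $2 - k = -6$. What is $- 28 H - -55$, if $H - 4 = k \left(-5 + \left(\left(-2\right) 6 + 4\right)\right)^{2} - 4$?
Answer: $-37801$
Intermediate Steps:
$k = 8$ ($k = 2 - -6 = 2 + 6 = 8$)
$H = 1352$ ($H = 4 - \left(4 - 8 \left(-5 + \left(\left(-2\right) 6 + 4\right)\right)^{2}\right) = 4 - \left(4 - 8 \left(-5 + \left(-12 + 4\right)\right)^{2}\right) = 4 - \left(4 - 8 \left(-5 - 8\right)^{2}\right) = 4 - \left(4 - 8 \left(-13\right)^{2}\right) = 4 + \left(8 \cdot 169 - 4\right) = 4 + \left(1352 - 4\right) = 4 + 1348 = 1352$)
$- 28 H - -55 = \left(-28\right) 1352 - -55 = -37856 + 55 = -37801$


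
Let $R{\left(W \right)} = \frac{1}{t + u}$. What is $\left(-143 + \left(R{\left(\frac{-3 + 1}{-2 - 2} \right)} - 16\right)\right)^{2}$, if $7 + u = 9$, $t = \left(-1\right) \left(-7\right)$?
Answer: $\frac{2044900}{81} \approx 25246.0$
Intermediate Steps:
$t = 7$
$u = 2$ ($u = -7 + 9 = 2$)
$R{\left(W \right)} = \frac{1}{9}$ ($R{\left(W \right)} = \frac{1}{7 + 2} = \frac{1}{9}$)
$\left(-143 + \left(R{\left(\frac{-3 + 1}{-2 - 2} \right)} - 16\right)\right)^{2} = \left(-143 + \left(\frac{1}{9} - 16\right)\right)^{2} = \left(-143 - \frac{143}{9}\right)^{2} = \left(- \frac{1430}{9}\right)^{2} = \frac{2044900}{81}$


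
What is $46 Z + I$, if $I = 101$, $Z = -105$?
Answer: $-4729$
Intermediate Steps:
$46 Z + I = 46 \left(-105\right) + 101 = -4830 + 101 = -4729$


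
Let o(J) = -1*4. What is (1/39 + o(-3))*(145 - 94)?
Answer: -2635/13 ≈ -202.69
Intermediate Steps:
o(J) = -4
(1/39 + o(-3))*(145 - 94) = (1/39 - 4)*(145 - 94) = (1/39 - 4)*51 = -155/39*51 = -2635/13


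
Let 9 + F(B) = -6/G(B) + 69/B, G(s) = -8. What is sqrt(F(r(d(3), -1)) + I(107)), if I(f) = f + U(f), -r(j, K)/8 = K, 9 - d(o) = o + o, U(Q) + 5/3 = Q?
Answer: sqrt(30630)/12 ≈ 14.585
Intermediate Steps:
U(Q) = -5/3 + Q
d(o) = 9 - 2*o (d(o) = 9 - (o + o) = 9 - 2*o)
r(j, K) = -8*K
F(B) = -33/4 + 69/B (F(B) = -9 + (-6/(-8) + 69/B) = -9 + (-6*(-1/8) + 69/B) = -9 + (3/4 + 69/B) = -33/4 + 69/B)
I(f) = -5/3 + 2*f (I(f) = f + (-5/3 + f) = -5/3 + 2*f)
sqrt(F(r(d(3), -1)) + I(107)) = sqrt((-33/4 + 69/((-8*(-1)))) + (-5/3 + 2*107)) = sqrt((-33/4 + 69/8) + (-5/3 + 214)) = sqrt((-33/4 + 69*(1/8)) + 637/3) = sqrt((-33/4 + 69/8) + 637/3) = sqrt(3/8 + 637/3) = sqrt(5105/24) = sqrt(30630)/12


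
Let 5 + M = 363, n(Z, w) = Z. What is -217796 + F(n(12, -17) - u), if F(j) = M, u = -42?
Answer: -217438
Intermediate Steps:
M = 358 (M = -5 + 363 = 358)
F(j) = 358
-217796 + F(n(12, -17) - u) = -217796 + 358 = -217438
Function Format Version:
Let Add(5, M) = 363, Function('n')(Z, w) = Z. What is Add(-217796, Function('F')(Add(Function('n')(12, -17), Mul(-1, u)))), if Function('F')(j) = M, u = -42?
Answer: -217438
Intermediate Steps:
M = 358 (M = Add(-5, 363) = 358)
Function('F')(j) = 358
Add(-217796, Function('F')(Add(Function('n')(12, -17), Mul(-1, u)))) = Add(-217796, 358) = -217438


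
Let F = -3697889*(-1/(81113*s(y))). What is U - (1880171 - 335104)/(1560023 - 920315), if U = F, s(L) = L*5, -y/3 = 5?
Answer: -1307216182693/432405291700 ≈ -3.0231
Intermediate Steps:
y = -15 (y = -3*5 = -15)
s(L) = 5*L
F = -3697889/6083475 (F = -3697889/((5*(-15))*(-81113)) = -3697889/((-75*(-81113))) = -3697889/6083475 ≈ -0.60786)
U = -3697889/6083475 ≈ -0.60786
U - (1880171 - 335104)/(1560023 - 920315) = -3697889/6083475 - (1880171 - 335104)/(1560023 - 920315) = -3697889/6083475 - 1545067/639708 = -1307216182693/432405291700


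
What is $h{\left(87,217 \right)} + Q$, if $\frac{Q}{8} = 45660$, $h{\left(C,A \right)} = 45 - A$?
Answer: $365108$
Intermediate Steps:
$Q = 365280$ ($Q = 8 \cdot 45660 = 365280$)
$h{\left(87,217 \right)} + Q = \left(45 - 217\right) + 365280 = -172 + 365280 = 365108$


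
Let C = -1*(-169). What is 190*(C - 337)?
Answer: -31920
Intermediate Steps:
C = 169
190*(C - 337) = 190*(169 - 337) = 190*(-168) = -31920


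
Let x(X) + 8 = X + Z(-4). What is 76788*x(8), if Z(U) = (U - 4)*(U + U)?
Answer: 4914432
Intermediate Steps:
Z(U) = 2*U*(-4 + U) (Z(U) = (-4 + U)*(2*U) = 2*U*(-4 + U))
x(X) = 56 + X (x(X) = -8 + (X + 2*(-4)*(-4 - 4)) = -8 + (X + 2*(-4)*(-8)) = -8 + (X + 64) = -8 + (64 + X) = 56 + X)
76788*x(8) = 76788*(56 + 8) = 76788*64 = 4914432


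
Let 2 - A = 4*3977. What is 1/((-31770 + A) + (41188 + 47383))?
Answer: 1/40895 ≈ 2.4453e-5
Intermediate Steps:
A = -15906 (A = 2 - 4*3977 = 2 - 1*15908 = 2 - 15908 = -15906)
1/((-31770 + A) + (41188 + 47383)) = 1/((-31770 - 15906) + (41188 + 47383)) = 1/(-47676 + 88571) = 1/40895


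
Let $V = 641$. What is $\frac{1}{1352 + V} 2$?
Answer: $\frac{2}{1993} \approx 0.0010035$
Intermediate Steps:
$\frac{1}{1352 + V} 2 = \frac{1}{1352 + 641} \cdot 2 = \frac{1}{1993} \cdot 2 = \frac{2}{1993}$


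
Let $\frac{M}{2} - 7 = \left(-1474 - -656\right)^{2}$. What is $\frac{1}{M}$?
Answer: $\frac{1}{1338262} \approx 7.4724 \cdot 10^{-7}$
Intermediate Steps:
$M = 1338262$ ($M = 14 + 2 \left(-1474 - -656\right)^{2} = 14 + 2 \left(-1474 + 656\right)^{2} = 14 + 2 \left(-818\right)^{2} = 14 + 2 \cdot 669124 = 14 + 1338248 = 1338262$)
$\frac{1}{M} = \frac{1}{1338262}$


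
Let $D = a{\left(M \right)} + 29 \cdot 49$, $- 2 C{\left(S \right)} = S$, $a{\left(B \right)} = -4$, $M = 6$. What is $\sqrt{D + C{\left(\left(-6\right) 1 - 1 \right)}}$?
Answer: $\frac{\sqrt{5682}}{2} \approx 37.69$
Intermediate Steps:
$C{\left(S \right)} = - \frac{S}{2}$
$D = 1417$ ($D = -4 + 29 \cdot 49 = -4 + 1421 = 1417$)
$\sqrt{D + C{\left(\left(-6\right) 1 - 1 \right)}} = \sqrt{1417 - \frac{\left(-6\right) 1 - 1}{2}} = \sqrt{1417 - \frac{-6 - 1}{2}} = \sqrt{1417 - - \frac{7}{2}} = \sqrt{1417 + \frac{7}{2}} = \sqrt{\frac{2841}{2}} = \frac{\sqrt{5682}}{2}$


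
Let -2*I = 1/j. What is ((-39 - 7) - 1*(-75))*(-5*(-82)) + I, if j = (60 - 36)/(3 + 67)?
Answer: 285325/24 ≈ 11889.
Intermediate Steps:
j = 12/35 (j = 24/70 = 24*(1/70) = 12/35 ≈ 0.34286)
I = -35/24 (I = -1/(2*12/35) = -½*35/12 = -35/24 ≈ -1.4583)
((-39 - 7) - 1*(-75))*(-5*(-82)) + I = ((-39 - 7) - 1*(-75))*(-5*(-82)) - 35/24 = (-46 + 75)*410 - 35/24 = 29*410 - 35/24 = 11890 - 35/24 = 285325/24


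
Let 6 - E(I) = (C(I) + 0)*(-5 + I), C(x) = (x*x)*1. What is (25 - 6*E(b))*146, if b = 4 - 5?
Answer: -6862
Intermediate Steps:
b = -1
C(x) = x**2 (C(x) = x**2*1 = x**2)
E(I) = 6 - I**2*(-5 + I) (E(I) = 6 - (I**2 + 0)*(-5 + I) = 6 - I**2*(-5 + I))
(25 - 6*E(b))*146 = (25 - 6*(6 - 1*(-1)**3 + 5*(-1)**2))*146 = (25 - 6*(6 - 1*(-1) + 5*1))*146 = (25 - 6*(6 + 1 + 5))*146 = (25 - 6*12)*146 = (25 - 72)*146 = -47*146 = -6862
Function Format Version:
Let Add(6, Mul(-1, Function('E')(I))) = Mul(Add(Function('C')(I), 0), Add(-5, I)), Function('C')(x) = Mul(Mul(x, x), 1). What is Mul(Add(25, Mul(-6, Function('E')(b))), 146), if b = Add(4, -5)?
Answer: -6862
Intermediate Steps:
b = -1
Function('C')(x) = Pow(x, 2) (Function('C')(x) = Mul(Pow(x, 2), 1) = Pow(x, 2))
Function('E')(I) = Add(6, Mul(-1, Pow(I, 2), Add(-5, I))) (Function('E')(I) = Add(6, Mul(-1, Mul(Add(Pow(I, 2), 0), Add(-5, I)))) = Add(6, Mul(-1, Mul(Pow(I, 2), Add(-5, I)))) = Add(6, Mul(-1, Pow(I, 2), Add(-5, I))))
Mul(Add(25, Mul(-6, Function('E')(b))), 146) = Mul(Add(25, Mul(-6, Add(6, Mul(-1, Pow(-1, 3)), Mul(5, Pow(-1, 2))))), 146) = Mul(Add(25, Mul(-6, Add(6, Mul(-1, -1), Mul(5, 1)))), 146) = Mul(Add(25, Mul(-6, Add(6, 1, 5))), 146) = Mul(Add(25, Mul(-6, 12)), 146) = Mul(Add(25, -72), 146) = Mul(-47, 146) = -6862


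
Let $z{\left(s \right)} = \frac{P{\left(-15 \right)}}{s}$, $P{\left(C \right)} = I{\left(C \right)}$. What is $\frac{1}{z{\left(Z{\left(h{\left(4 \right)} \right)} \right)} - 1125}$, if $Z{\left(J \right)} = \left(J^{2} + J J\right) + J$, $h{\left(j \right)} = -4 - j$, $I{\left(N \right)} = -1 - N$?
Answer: $- \frac{60}{67493} \approx -0.00088898$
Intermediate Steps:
$P{\left(C \right)} = -1 - C$
$Z{\left(J \right)} = J + 2 J^{2}$ ($Z{\left(J \right)} = \left(J^{2} + J^{2}\right) + J = 2 J^{2} + J = J + 2 J^{2}$)
$z{\left(s \right)} = \frac{14}{s}$ ($z{\left(s \right)} = \frac{-1 - -15}{s} = \frac{-1 + 15}{s} = \frac{14}{s}$)
$\frac{1}{z{\left(Z{\left(h{\left(4 \right)} \right)} \right)} - 1125} = \frac{1}{\frac{14}{\left(-4 - 4\right) \left(1 + 2 \left(-4 - 4\right)\right)} - 1125} = \frac{1}{\frac{14}{\left(-8\right) \left(1 + 2 \left(-8\right)\right)} - 1125} = \frac{1}{\frac{14}{\left(-8\right) \left(1 - 16\right)} - 1125} = \frac{1}{\frac{14}{\left(-8\right) \left(-15\right)} - 1125} = \frac{1}{\frac{14}{120} - 1125} = \frac{1}{14 \cdot \frac{1}{120} - 1125} = \frac{1}{\frac{7}{60} - 1125} = \frac{1}{- \frac{67493}{60}} = - \frac{60}{67493}$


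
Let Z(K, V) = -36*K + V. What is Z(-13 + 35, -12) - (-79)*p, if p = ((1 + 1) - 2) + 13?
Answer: 223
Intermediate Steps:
Z(K, V) = V - 36*K
p = 13 (p = (2 - 2) + 13 = 0 + 13 = 13)
Z(-13 + 35, -12) - (-79)*p = (-12 - 36*(-13 + 35)) - (-79)*13 = (-12 - 36*22) - 1*(-1027) = (-12 - 792) + 1027 = -804 + 1027 = 223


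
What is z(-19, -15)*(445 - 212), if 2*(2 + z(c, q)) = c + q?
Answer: -4427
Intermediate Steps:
z(c, q) = -2 + c/2 + q/2 (z(c, q) = -2 + (c + q)/2 = -2 + (c/2 + q/2) = -2 + c/2 + q/2)
z(-19, -15)*(445 - 212) = (-2 + (½)*(-19) + (½)*(-15))*(445 - 212) = (-2 - 19/2 - 15/2)*233 = -19*233 = -4427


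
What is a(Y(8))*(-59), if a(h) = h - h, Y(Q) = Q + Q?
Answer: 0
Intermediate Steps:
Y(Q) = 2*Q
a(h) = 0
a(Y(8))*(-59) = 0*(-59) = 0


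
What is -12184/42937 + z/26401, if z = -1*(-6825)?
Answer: -28624759/1133579737 ≈ -0.025252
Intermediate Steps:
z = 6825
-12184/42937 + z/26401 = -12184/42937 + 6825/26401 = -28624759/1133579737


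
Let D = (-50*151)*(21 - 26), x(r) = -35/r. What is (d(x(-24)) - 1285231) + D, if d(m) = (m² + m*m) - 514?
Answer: -359421335/288 ≈ -1.2480e+6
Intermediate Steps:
d(m) = -514 + 2*m² (d(m) = (m² + m²) - 514 = 2*m² - 514 = -514 + 2*m²)
D = 37750 (D = -7550*(-5) = 37750)
(d(x(-24)) - 1285231) + D = ((-514 + 2*(-35/(-24))²) - 1285231) + 37750 = ((-514 + 2*(-35*(-1/24))²) - 1285231) + 37750 = ((-514 + 2*(35/24)²) - 1285231) + 37750 = ((-514 + 2*(1225/576)) - 1285231) + 37750 = ((-514 + 1225/288) - 1285231) + 37750 = (-146807/288 - 1285231) + 37750 = -370293335/288 + 37750 = -359421335/288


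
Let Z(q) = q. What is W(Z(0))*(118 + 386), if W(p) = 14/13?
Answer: 7056/13 ≈ 542.77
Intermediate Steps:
W(p) = 14/13 (W(p) = 14*(1/13) = 14/13)
W(Z(0))*(118 + 386) = 14*(118 + 386)/13 = (14/13)*504 = 7056/13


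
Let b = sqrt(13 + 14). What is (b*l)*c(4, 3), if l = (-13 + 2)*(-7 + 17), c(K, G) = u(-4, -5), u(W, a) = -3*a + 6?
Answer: -6930*sqrt(3) ≈ -12003.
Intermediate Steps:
u(W, a) = 6 - 3*a
c(K, G) = 21 (c(K, G) = 6 - 3*(-5) = 6 + 15 = 21)
b = 3*sqrt(3) (b = sqrt(27) = 3*sqrt(3) ≈ 5.1962)
l = -110 (l = -11*10 = -110)
(b*l)*c(4, 3) = ((3*sqrt(3))*(-110))*21 = -330*sqrt(3)*21 = -6930*sqrt(3)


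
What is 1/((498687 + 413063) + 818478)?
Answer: 1/1730228 ≈ 5.7796e-7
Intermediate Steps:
1/((498687 + 413063) + 818478) = 1/(911750 + 818478) = 1/1730228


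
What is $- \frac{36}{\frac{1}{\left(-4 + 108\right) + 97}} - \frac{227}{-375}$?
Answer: $- \frac{2713273}{375} \approx -7235.4$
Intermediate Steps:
$- \frac{36}{\frac{1}{\left(-4 + 108\right) + 97}} - \frac{227}{-375} = - \frac{36}{\frac{1}{104 + 97}} - - \frac{227}{375} = - \frac{36}{\frac{1}{201}} + \frac{227}{375} = - 36 \frac{1}{\frac{1}{201}} + \frac{227}{375} = \left(-36\right) 201 + \frac{227}{375} = -7236 + \frac{227}{375} = - \frac{2713273}{375}$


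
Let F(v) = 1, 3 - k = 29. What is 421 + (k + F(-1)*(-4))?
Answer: 391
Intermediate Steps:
k = -26 (k = 3 - 1*29 = 3 - 29 = -26)
421 + (k + F(-1)*(-4)) = 421 + (-26 + 1*(-4)) = 421 + (-26 - 4) = 421 - 30 = 391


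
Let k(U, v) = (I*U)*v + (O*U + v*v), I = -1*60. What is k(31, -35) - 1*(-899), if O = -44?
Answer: 65860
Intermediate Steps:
I = -60
k(U, v) = v**2 - 44*U - 60*U*v (k(U, v) = (-60*U)*v + (-44*U + v*v) = -60*U*v + (-44*U + v**2) = -60*U*v + (v**2 - 44*U) = v**2 - 44*U - 60*U*v)
k(31, -35) - 1*(-899) = ((-35)**2 - 44*31 - 60*31*(-35)) - 1*(-899) = (1225 - 1364 + 65100) + 899 = 64961 + 899 = 65860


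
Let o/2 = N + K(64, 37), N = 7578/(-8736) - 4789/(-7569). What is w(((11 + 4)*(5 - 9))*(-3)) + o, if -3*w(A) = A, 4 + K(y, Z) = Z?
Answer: 30474529/5510232 ≈ 5.5305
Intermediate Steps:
K(y, Z) = -4 + Z
w(A) = -A/3
N = -2586863/11020464 (N = 7578*(-1/8736) - 4789*(-1/7569) = -1263/1456 + 4789/7569 = -2586863/11020464 ≈ -0.23473)
o = 361088449/5510232 (o = 2*(-2586863/11020464 + (-4 + 37)) = 2*(-2586863/11020464 + 33) = 2*(361088449/11020464) = 361088449/5510232 ≈ 65.531)
w(((11 + 4)*(5 - 9))*(-3)) + o = -(11 + 4)*(5 - 9)*(-3)/3 + 361088449/5510232 = -15*(-4)*(-3)/3 + 361088449/5510232 = -(-20)*(-3) + 361088449/5510232 = -⅓*180 + 361088449/5510232 = -60 + 361088449/5510232 = 30474529/5510232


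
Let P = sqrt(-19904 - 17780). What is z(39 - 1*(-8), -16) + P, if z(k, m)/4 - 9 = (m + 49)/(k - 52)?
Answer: 48/5 + 2*I*sqrt(9421) ≈ 9.6 + 194.12*I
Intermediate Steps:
z(k, m) = 36 + 4*(49 + m)/(-52 + k) (z(k, m) = 36 + 4*((m + 49)/(k - 52)) = 36 + 4*((49 + m)/(-52 + k)) = 36 + 4*(49 + m)/(-52 + k))
P = 2*I*sqrt(9421) (P = sqrt(-37684) = 2*I*sqrt(9421) ≈ 194.12*I)
z(39 - 1*(-8), -16) + P = 4*(-419 - 16 + 9*(39 - 1*(-8)))/(-52 + (39 - 1*(-8))) + 2*I*sqrt(9421) = 4*(-419 - 16 + 9*(39 + 8))/(-52 + (39 + 8)) + 2*I*sqrt(9421) = 4*(-419 - 16 + 9*47)/(-52 + 47) + 2*I*sqrt(9421) = 4*(-419 - 16 + 423)/(-5) + 2*I*sqrt(9421) = 4*(-1/5)*(-12) + 2*I*sqrt(9421) = 48/5 + 2*I*sqrt(9421)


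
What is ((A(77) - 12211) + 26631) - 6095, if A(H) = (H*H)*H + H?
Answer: 464935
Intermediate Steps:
A(H) = H + H³ (A(H) = H²*H + H = H³ + H = H + H³)
((A(77) - 12211) + 26631) - 6095 = (((77 + 77³) - 12211) + 26631) - 6095 = (((77 + 456533) - 12211) + 26631) - 6095 = ((456610 - 12211) + 26631) - 6095 = (444399 + 26631) - 6095 = 471030 - 6095 = 464935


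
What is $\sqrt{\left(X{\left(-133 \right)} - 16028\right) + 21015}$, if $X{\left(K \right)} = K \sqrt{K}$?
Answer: $\sqrt{4987 - 133 i \sqrt{133}} \approx 71.43 - 10.737 i$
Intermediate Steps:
$X{\left(K \right)} = K^{\frac{3}{2}}$
$\sqrt{\left(X{\left(-133 \right)} - 16028\right) + 21015} = \sqrt{\left(\left(-133\right)^{\frac{3}{2}} - 16028\right) + 21015} = \sqrt{\left(- 133 i \sqrt{133} - 16028\right) + 21015} = \sqrt{\left(-16028 - 133 i \sqrt{133}\right) + 21015} = \sqrt{4987 - 133 i \sqrt{133}}$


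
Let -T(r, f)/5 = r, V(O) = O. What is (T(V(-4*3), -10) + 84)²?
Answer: 20736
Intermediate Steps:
T(r, f) = -5*r
(T(V(-4*3), -10) + 84)² = (-(-20)*3 + 84)² = (-5*(-12) + 84)² = (60 + 84)² = 144² = 20736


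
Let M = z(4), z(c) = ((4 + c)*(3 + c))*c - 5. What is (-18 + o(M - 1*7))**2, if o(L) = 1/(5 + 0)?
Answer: 7921/25 ≈ 316.84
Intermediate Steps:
z(c) = -5 + c*(3 + c)*(4 + c) (z(c) = ((3 + c)*(4 + c))*c - 5 = c*(3 + c)*(4 + c) - 5 = -5 + c*(3 + c)*(4 + c))
M = 219 (M = -5 + 4**3 + 7*4**2 + 12*4 = -5 + 64 + 7*16 + 48 = -5 + 64 + 112 + 48 = 219)
o(L) = 1/5
(-18 + o(M - 1*7))**2 = (-18 + 1/5)**2 = (-89/5)**2 = 7921/25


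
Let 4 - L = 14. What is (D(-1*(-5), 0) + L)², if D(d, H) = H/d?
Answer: 100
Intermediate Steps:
L = -10 (L = 4 - 1*14 = 4 - 14 = -10)
(D(-1*(-5), 0) + L)² = (0/((-1*(-5))) - 10)² = (0/5 - 10)² = (0*(⅕) - 10)² = (0 - 10)² = (-10)² = 100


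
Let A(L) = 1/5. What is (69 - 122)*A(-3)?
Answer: -53/5 ≈ -10.600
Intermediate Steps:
A(L) = 1/5
(69 - 122)*A(-3) = (69 - 122)*(1/5) = -53*1/5 = -53/5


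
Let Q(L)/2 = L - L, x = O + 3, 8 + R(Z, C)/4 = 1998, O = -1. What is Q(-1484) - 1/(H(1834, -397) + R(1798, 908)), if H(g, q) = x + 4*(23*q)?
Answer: 1/28562 ≈ 3.5012e-5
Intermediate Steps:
R(Z, C) = 7960 (R(Z, C) = -32 + 4*1998 = -32 + 7992 = 7960)
x = 2 (x = -1 + 3 = 2)
H(g, q) = 2 + 92*q (H(g, q) = 2 + 4*(23*q) = 2 + 92*q)
Q(L) = 0 (Q(L) = 2*(L - L) = 2*0 = 0)
Q(-1484) - 1/(H(1834, -397) + R(1798, 908)) = 0 - 1/((2 + 92*(-397)) + 7960) = 0 - 1/((2 - 36524) + 7960) = 0 - 1/(-36522 + 7960) = 0 - 1/(-28562) = 0 - 1*(-1/28562) = 0 + 1/28562 = 1/28562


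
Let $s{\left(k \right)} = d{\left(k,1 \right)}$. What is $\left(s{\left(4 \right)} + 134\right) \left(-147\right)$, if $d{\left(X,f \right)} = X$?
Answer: $-20286$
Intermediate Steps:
$s{\left(k \right)} = k$
$\left(s{\left(4 \right)} + 134\right) \left(-147\right) = \left(4 + 134\right) \left(-147\right) = 138 \left(-147\right) = -20286$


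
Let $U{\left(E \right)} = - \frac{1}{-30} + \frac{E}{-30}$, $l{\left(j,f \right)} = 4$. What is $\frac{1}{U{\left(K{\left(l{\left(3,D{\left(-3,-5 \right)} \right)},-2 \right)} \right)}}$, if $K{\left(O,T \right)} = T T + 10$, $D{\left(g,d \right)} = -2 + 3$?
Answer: $- \frac{30}{13} \approx -2.3077$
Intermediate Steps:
$D{\left(g,d \right)} = 1$
$K{\left(O,T \right)} = 10 + T^{2}$ ($K{\left(O,T \right)} = T^{2} + 10 = 10 + T^{2}$)
$U{\left(E \right)} = \frac{1}{30} - \frac{E}{30}$ ($U{\left(E \right)} = \left(-1\right) \left(- \frac{1}{30}\right) + E \left(- \frac{1}{30}\right) = \frac{1}{30} - \frac{E}{30}$)
$\frac{1}{U{\left(K{\left(l{\left(3,D{\left(-3,-5 \right)} \right)},-2 \right)} \right)}} = \frac{1}{\frac{1}{30} - \frac{10 + \left(-2\right)^{2}}{30}} = \frac{1}{\frac{1}{30} - \frac{10 + 4}{30}} = \frac{1}{\frac{1}{30} - \frac{7}{15}} = \frac{1}{- \frac{13}{30}} = - \frac{30}{13}$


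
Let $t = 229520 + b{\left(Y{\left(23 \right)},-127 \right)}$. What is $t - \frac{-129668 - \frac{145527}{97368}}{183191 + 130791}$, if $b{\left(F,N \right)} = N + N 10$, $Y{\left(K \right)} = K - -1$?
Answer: $\frac{2324714404903533}{10190599792} \approx 2.2812 \cdot 10^{5}$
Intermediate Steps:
$Y{\left(K \right)} = 1 + K$ ($Y{\left(K \right)} = K + 1 = 1 + K$)
$b{\left(F,N \right)} = 11 N$ ($b{\left(F,N \right)} = N + 10 N = 11 N$)
$t = 228123$ ($t = 229520 + 11 \left(-127\right) = 229520 - 1397 = 228123$)
$t - \frac{-129668 - \frac{145527}{97368}}{183191 + 130791} = 228123 - \frac{-129668 - \frac{145527}{97368}}{183191 + 130791} = 228123 - \frac{-129668 - \frac{48509}{32456}}{313982} = 228123 - \left(-129668 - \frac{48509}{32456}\right) \frac{1}{313982} = 228123 - \left(- \frac{4208553117}{32456}\right) \frac{1}{313982} = 228123 - - \frac{4208553117}{10190599792} = 228123 + \frac{4208553117}{10190599792} = \frac{2324714404903533}{10190599792}$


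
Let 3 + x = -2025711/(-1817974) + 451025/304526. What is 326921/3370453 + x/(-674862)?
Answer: 30536027114605428560839/314814918468248765376366 ≈ 0.096997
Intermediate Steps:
x = -56006914909/138405087581 (x = -3 + (-2025711/(-1817974) + 451025/304526) = -3 + (-2025711*(-1/1817974) + 451025*(1/304526)) = -3 + (2025711/1817974 + 451025/304526) = -3 + 359208347834/138405087581 = -56006914909/138405087581 ≈ -0.40466)
326921/3370453 + x/(-674862) = 326921/3370453 - 56006914909/138405087581/(-674862) = 326921*(1/3370453) - 56006914909/138405087581*(-1/674862) = 326921/3370453 + 56006914909/93404334215088822 = 30536027114605428560839/314814918468248765376366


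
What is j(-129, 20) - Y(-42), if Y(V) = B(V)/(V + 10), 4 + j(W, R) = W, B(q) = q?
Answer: -2149/16 ≈ -134.31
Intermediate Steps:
j(W, R) = -4 + W
Y(V) = V/(10 + V) (Y(V) = V/(V + 10) = V/(10 + V))
j(-129, 20) - Y(-42) = (-4 - 129) - (-42)/(10 - 42) = -133 - (-42)/(-32) = -133 - (-42)*(-1)/32 = -133 - 1*21/16 = -133 - 21/16 = -2149/16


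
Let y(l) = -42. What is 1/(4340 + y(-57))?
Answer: 1/4298 ≈ 0.00023267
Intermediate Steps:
1/(4340 + y(-57)) = 1/(4340 - 42) = 1/4298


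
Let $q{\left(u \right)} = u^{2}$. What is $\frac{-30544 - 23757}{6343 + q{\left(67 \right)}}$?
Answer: $- \frac{54301}{10832} \approx -5.013$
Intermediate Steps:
$\frac{-30544 - 23757}{6343 + q{\left(67 \right)}} = \frac{-30544 - 23757}{6343 + 67^{2}} = - \frac{54301}{6343 + 4489} = - \frac{54301}{10832}$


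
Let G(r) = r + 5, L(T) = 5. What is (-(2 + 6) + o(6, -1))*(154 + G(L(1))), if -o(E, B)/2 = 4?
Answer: -2624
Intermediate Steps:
o(E, B) = -8 (o(E, B) = -2*4 = -8)
G(r) = 5 + r
(-(2 + 6) + o(6, -1))*(154 + G(L(1))) = (-(2 + 6) - 8)*(154 + (5 + 5)) = (-1*8 - 8)*(154 + 10) = (-8 - 8)*164 = -16*164 = -2624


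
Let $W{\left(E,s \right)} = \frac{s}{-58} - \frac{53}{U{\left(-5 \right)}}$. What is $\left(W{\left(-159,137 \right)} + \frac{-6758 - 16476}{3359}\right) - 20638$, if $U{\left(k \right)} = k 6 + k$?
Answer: $- \frac{140778721119}{6818770} \approx -20646.0$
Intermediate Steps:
$U{\left(k \right)} = 7 k$ ($U{\left(k \right)} = 6 k + k = 7 k$)
$W{\left(E,s \right)} = \frac{53}{35} - \frac{s}{58}$ ($W{\left(E,s \right)} = \frac{s}{-58} - \frac{53}{7 \left(-5\right)} = s \left(- \frac{1}{58}\right) - \frac{53}{-35} = - \frac{s}{58} - - \frac{53}{35} = - \frac{s}{58} + \frac{53}{35} = \frac{53}{35} - \frac{s}{58}$)
$\left(W{\left(-159,137 \right)} + \frac{-6758 - 16476}{3359}\right) - 20638 = \left(\left(\frac{53}{35} - \frac{137}{58}\right) + \frac{-6758 - 16476}{3359}\right) - 20638 = \left(\left(\frac{53}{35} - \frac{137}{58}\right) + \left(-6758 - 16476\right) \frac{1}{3359}\right) - 20638 = \left(- \frac{1721}{2030} - \frac{23234}{3359}\right) - 20638 = - \frac{52945859}{6818770} - 20638 = - \frac{140778721119}{6818770}$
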